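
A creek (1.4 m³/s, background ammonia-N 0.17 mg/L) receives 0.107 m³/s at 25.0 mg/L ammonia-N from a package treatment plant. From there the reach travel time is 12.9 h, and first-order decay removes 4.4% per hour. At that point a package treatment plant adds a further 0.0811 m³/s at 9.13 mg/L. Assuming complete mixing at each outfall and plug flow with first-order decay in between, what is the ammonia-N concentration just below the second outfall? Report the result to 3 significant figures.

1.49 mg/L

Conservation of mass: C = (1.400·0.1700 + 0.1070·25.00) / 1.507 = 2.913/1.507 = 1.933 mg/L; combined flow 1.507 m³/s.
4.4%/h lost → k = −ln(1 − 0.044) = 0.04500 h⁻¹.
First-order decay: C = 1.933·exp(−k·t) = 1.933·0.5596 = 1.082 mg/L.
At the second outfall, C = (1.507·1.082 + 0.08110·9.130) / (1.507 + 0.08110) = 1.493 mg/L.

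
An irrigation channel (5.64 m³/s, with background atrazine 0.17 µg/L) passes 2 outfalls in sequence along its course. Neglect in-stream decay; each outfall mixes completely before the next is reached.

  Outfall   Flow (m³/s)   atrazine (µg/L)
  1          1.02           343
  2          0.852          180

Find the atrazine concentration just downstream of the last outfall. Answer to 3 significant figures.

Outfall 1: combined Q = 6.660 m³/s; C = (5.640·0.1700 + 1.020·343.0)/6.660 = 52.68 µg/L.
Outfall 2: combined Q = 7.512 m³/s; C = (6.660·52.68 + 0.8520·180.0)/7.512 = 67.12 µg/L.

67.1 µg/L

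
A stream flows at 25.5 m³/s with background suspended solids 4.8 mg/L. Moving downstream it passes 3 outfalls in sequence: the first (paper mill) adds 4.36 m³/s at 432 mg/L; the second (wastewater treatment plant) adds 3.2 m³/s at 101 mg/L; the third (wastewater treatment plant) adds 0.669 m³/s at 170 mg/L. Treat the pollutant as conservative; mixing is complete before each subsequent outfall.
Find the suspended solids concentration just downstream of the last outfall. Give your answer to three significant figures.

72.4 mg/L

After outfall 1: Q = 25.50 + 4.360 = 29.86 m³/s; C = (25.50·4.800 + 4.360·432.0)/29.86 = 67.18 mg/L.
After outfall 2: Q = 29.86 + 3.200 = 33.06 m³/s; C = (29.86·67.18 + 3.200·101.0)/33.06 = 70.45 mg/L.
After outfall 3: Q = 33.06 + 0.6690 = 33.73 m³/s; C = (33.06·70.45 + 0.6690·170.0)/33.73 = 72.43 mg/L.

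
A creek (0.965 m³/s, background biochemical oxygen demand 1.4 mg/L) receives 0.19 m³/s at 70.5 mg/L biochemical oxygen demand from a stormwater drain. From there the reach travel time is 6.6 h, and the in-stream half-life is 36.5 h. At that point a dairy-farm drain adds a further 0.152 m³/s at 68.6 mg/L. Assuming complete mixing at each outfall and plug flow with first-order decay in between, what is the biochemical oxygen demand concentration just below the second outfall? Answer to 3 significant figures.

Conservation of mass: C = (0.9650·1.400 + 0.1900·70.50) / 1.155 = 14.75/1.155 = 12.77 mg/L; combined flow 1.155 m³/s.
Half-life 36.5 h → k = ln 2 / 36.5 = 0.01899 h⁻¹ = 0.4558 d⁻¹.
Decay over the reach: 12.77·exp(−kt) = 12.77·0.8822 = 11.26 mg/L.
At the second outfall, C = (1.155·11.26 + 0.1520·68.60) / (1.155 + 0.1520) = 17.93 mg/L.

17.9 mg/L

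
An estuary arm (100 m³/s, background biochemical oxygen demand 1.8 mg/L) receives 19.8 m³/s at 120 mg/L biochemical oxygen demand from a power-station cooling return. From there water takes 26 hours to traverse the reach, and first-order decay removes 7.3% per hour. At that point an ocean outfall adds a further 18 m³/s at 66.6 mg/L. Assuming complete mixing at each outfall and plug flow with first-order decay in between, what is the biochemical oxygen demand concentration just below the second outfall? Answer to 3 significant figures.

After mixing, C = (100.0·1.800 + 19.80·120.0) / 119.8 = 2556/119.8 = 21.34 mg/L; combined flow 119.8 m³/s.
7.3%/h lost → k = −ln(1 − 0.073) = 0.07580 h⁻¹.
Applying C = C₀e^(−kt): 21.34 × 0.1393 = 2.973 mg/L.
At the second outfall, C = (119.8·2.973 + 18.00·66.60) / (119.8 + 18.00) = 11.28 mg/L.

11.3 mg/L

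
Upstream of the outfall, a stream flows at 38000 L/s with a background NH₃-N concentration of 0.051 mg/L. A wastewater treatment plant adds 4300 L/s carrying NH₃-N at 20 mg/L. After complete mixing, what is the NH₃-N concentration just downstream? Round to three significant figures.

Mixed concentration C = ΣQC/ΣQ = (38000·0.05100 + 4300·20.00) / 42300 = 87940/42300 = 2.079 mg/L.

2.08 mg/L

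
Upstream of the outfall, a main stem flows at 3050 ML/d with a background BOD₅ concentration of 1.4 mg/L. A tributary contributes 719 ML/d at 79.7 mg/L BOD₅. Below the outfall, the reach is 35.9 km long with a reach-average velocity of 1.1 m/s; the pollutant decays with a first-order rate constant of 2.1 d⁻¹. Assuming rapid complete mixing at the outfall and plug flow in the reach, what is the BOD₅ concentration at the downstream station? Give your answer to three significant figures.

Mass balance: C = (3050·1.400 + 719.0·79.70) / 3769 = 61570/3769 = 16.34 mg/L.
Travel time t = 35.9·1000 / 1.1 = 32640 s = 9.066 h.
Applying C = C₀e^(−kt): 16.34 × 0.4524 = 7.390 mg/L.

7.39 mg/L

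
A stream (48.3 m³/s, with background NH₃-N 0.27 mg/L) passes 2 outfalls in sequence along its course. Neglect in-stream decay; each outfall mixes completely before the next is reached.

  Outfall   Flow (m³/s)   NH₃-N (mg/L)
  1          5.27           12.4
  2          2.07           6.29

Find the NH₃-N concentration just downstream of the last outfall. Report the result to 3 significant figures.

Outfall 1: combined Q = 53.57 m³/s; C = (48.30·0.2700 + 5.270·12.40)/53.57 = 1.463 mg/L.
Outfall 2: combined Q = 55.64 m³/s; C = (53.57·1.463 + 2.070·6.290)/55.64 = 1.643 mg/L.

1.64 mg/L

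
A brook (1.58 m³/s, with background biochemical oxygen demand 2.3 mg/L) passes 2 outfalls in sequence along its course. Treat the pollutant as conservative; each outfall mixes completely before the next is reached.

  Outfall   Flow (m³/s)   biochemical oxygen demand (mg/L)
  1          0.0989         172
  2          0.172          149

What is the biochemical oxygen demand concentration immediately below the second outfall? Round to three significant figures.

25.0 mg/L

Below outfall 1: Q → 1.679 m³/s, C = (1.580·2.300 + 0.09890·172.0)/1.679 = 12.30 mg/L.
Below outfall 2: Q → 1.851 m³/s, C = (1.679·12.30 + 0.1720·149.0)/1.851 = 25.00 mg/L.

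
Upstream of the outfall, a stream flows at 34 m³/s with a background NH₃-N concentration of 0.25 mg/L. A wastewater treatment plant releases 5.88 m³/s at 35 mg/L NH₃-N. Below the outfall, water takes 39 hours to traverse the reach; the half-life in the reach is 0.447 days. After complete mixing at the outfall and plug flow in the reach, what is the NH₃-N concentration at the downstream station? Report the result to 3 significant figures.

Conservation of mass: C = (34.00·0.2500 + 5.880·35.00) / 39.88 = 214.3/39.88 = 5.374 mg/L.
Half-life 0.447 d → k = ln 2 / 0.447 = 1.551 d⁻¹.
First-order decay: C = 5.374·exp(−k·t) = 5.374·0.08047 = 0.4324 mg/L.

0.432 mg/L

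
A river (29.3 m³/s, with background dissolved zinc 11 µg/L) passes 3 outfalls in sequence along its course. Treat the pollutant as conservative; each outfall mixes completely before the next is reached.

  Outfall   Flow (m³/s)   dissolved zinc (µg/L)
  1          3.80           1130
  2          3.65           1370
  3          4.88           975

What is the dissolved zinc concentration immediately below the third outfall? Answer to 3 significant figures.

345 µg/L

After outfall 1: Q = 29.30 + 3.800 = 33.10 m³/s; C = (29.30·11.00 + 3.800·1130)/33.10 = 139.5 µg/L.
After outfall 2: Q = 33.10 + 3.650 = 36.75 m³/s; C = (33.10·139.5 + 3.650·1370)/36.75 = 261.7 µg/L.
After outfall 3: Q = 36.75 + 4.880 = 41.63 m³/s; C = (36.75·261.7 + 4.880·975.0)/41.63 = 345.3 µg/L.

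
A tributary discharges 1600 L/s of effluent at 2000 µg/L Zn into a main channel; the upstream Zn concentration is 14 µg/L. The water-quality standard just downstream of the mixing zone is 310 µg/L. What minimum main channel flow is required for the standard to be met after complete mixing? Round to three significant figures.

9140 L/s

Set C_mix = 310: (Q·14.00 + 1600·2000) / (Q + 1600) = 310
→ Q = 1600·(2000 − 310)/(310 − 14.00) = 9135 L/s.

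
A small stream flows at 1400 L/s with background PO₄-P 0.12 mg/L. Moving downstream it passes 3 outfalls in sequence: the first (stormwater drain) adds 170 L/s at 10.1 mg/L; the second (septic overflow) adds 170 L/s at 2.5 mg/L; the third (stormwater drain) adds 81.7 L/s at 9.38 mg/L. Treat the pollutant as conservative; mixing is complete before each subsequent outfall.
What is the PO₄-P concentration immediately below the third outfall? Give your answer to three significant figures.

Outfall 1: combined Q = 1570 L/s; C = (1400·0.1200 + 170.0·10.10)/1570 = 1.201 mg/L.
Outfall 2: combined Q = 1740 L/s; C = (1570·1.201 + 170.0·2.500)/1740 = 1.328 mg/L.
Outfall 3: combined Q = 1822 L/s; C = (1740·1.328 + 81.70·9.380)/1822 = 1.689 mg/L.

1.69 mg/L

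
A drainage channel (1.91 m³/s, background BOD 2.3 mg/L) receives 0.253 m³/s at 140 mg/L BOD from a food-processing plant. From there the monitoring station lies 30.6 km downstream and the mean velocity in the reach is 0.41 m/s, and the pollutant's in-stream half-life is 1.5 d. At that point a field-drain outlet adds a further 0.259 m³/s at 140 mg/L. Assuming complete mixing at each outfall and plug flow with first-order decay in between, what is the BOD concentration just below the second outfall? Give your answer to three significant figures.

26.0 mg/L

Conservation of mass: C = (1.910·2.300 + 0.2530·140.0) / 2.163 = 39.81/2.163 = 18.41 mg/L; combined flow 2.163 m³/s.
Travel time t = 30.6·1000 / 0.41 = 74630 s = 20.73 h.
Half-life 1.5 d → k = ln 2 / 1.5 = 0.4621 d⁻¹.
First-order decay: C = 18.41·exp(−k·t) = 18.41·0.6709 = 12.35 mg/L.
At the second outfall, C = (2.163·12.35 + 0.2590·140.0) / (2.163 + 0.2590) = 26.00 mg/L.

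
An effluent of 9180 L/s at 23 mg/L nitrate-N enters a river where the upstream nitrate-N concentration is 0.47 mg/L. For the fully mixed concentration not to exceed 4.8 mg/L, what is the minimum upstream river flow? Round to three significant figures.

Set C_mix = 4.8: (Q·0.4700 + 9180·23.00) / (Q + 9180) = 4.8
→ Q = 9180·(23.00 − 4.8)/(4.8 − 0.4700) = 38590 L/s.

38600 L/s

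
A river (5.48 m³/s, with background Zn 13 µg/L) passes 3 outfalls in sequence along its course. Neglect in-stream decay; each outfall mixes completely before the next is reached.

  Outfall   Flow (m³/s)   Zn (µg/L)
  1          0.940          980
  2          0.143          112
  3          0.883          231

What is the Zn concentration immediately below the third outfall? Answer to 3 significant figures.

163 µg/L

Below outfall 1: Q → 6.420 m³/s, C = (5.480·13.00 + 0.9400·980.0)/6.420 = 154.6 µg/L.
Below outfall 2: Q → 6.563 m³/s, C = (6.420·154.6 + 0.1430·112.0)/6.563 = 153.7 µg/L.
Below outfall 3: Q → 7.446 m³/s, C = (6.563·153.7 + 0.8830·231.0)/7.446 = 162.8 µg/L.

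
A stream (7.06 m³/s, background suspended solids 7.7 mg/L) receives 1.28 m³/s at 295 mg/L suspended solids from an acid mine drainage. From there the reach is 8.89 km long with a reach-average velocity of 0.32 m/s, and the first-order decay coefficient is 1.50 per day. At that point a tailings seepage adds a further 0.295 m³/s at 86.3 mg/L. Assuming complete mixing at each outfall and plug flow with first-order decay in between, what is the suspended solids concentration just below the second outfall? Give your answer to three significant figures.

33.8 mg/L

Mass balance: C = (7.060·7.700 + 1.280·295.0) / 8.340 = 432.0/8.340 = 51.79 mg/L; combined flow 8.340 m³/s.
Travel time t = 8.89·1000 / 0.32 = 27780 s = 7.717 h.
Applying C = C₀e^(−kt): 51.79 × 0.6174 = 31.98 mg/L.
Second outfall: C = (8.340·31.98 + 0.2950·86.30)/8.635 = 33.83 mg/L.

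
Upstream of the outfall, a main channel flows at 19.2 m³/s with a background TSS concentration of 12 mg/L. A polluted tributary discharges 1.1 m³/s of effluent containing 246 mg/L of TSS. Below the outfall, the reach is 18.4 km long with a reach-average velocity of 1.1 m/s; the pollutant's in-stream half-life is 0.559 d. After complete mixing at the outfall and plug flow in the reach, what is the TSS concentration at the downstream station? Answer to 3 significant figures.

Mixed concentration C = ΣQC/ΣQ = (19.20·12.00 + 1.100·246.0) / 20.30 = 501.0/20.30 = 24.68 mg/L.
Travel time t = 18.4·1000 / 1.1 = 16730 s = 4.646 h.
Half-life 0.559 d → k = ln 2 / 0.559 = 1.240 d⁻¹.
Applying C = C₀e^(−kt): 24.68 × 0.7866 = 19.41 mg/L.

19.4 mg/L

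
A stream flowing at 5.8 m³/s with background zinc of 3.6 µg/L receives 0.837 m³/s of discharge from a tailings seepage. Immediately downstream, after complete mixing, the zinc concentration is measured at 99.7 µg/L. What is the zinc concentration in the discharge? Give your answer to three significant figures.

Mass balance: 5.800·3.600 + 0.8370·Cₑ = 6.637·99.70
→ Cₑ = (6.637·99.70 − 5.800·3.600) / 0.8370 = 765.6 µg/L.

766 µg/L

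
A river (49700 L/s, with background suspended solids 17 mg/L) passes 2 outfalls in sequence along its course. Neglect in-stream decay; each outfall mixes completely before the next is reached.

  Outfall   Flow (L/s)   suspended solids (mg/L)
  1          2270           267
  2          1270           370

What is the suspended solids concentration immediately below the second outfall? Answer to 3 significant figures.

Below outfall 1: Q → 51970 L/s, C = (49700·17.00 + 2270·267.0)/51970 = 27.92 mg/L.
Below outfall 2: Q → 53240 L/s, C = (51970·27.92 + 1270·370.0)/53240 = 36.08 mg/L.

36.1 mg/L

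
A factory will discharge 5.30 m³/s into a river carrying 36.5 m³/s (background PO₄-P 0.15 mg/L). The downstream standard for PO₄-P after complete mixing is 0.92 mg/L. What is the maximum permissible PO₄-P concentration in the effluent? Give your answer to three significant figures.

6.22 mg/L

At the limit, (Qr·Cr + Qe·Cₑ)/(Qr + Qe) = 0.92:
Cₑ = (41.80·0.92 − 36.50·0.1500) / 5.300 = 6.223 mg/L.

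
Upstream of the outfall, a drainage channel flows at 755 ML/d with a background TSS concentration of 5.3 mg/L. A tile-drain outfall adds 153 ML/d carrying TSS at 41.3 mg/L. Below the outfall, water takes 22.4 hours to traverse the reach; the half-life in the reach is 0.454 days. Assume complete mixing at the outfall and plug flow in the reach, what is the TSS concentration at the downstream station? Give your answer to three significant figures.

Mixed concentration C = ΣQC/ΣQ = (755.0·5.300 + 153.0·41.30) / 908.0 = 10320/908.0 = 11.37 mg/L.
Half-life 0.454 d → k = ln 2 / 0.454 = 1.527 d⁻¹.
Decay over the reach: 11.37·exp(−kt) = 11.37·0.2405 = 2.734 mg/L.

2.73 mg/L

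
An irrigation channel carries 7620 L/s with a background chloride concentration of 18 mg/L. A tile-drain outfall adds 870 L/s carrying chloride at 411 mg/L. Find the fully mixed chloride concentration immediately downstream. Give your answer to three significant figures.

Mass balance: C = (7620·18.00 + 870.0·411.0) / 8490 = 494700/8490 = 58.27 mg/L.

58.3 mg/L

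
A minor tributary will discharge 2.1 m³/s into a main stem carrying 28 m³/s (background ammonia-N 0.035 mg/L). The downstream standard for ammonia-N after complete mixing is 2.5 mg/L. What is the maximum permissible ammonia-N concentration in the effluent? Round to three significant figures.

At the limit, (Qr·Cr + Qe·Cₑ)/(Qr + Qe) = 2.5:
Cₑ = (30.10·2.5 − 28.00·0.03500) / 2.100 = 35.37 mg/L.

35.4 mg/L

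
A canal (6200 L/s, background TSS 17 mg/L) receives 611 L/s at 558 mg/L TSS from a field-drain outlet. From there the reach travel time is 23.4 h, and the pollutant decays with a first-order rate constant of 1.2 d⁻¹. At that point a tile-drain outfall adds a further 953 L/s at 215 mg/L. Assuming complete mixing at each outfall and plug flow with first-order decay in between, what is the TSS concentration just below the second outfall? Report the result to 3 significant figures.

44.2 mg/L

After mixing, C = (6200·17.00 + 611.0·558.0) / 6811 = 446300/6811 = 65.53 mg/L; combined flow 6811 L/s.
Applying C = C₀e^(−kt): 65.53 × 0.3104 = 20.34 mg/L.
Second outfall: C = (6811·20.34 + 953.0·215.0)/7764 = 44.23 mg/L.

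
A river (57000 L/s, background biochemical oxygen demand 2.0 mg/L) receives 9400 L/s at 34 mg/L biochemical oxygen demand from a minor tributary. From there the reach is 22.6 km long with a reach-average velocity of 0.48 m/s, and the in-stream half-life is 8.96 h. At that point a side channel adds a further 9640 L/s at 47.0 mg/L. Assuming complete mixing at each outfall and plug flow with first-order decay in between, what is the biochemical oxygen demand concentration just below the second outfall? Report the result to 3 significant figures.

Mass balance: C = (57000·2.000 + 9400·34.00) / 66400 = 433600/66400 = 6.530 mg/L; combined flow 66400 L/s.
Travel time t = 22.6·1000 / 0.48 = 47080 s = 13.08 h.
Half-life 8.96 h → k = ln 2 / 8.96 = 0.07736 h⁻¹ = 1.857 d⁻¹.
Decay over the reach: 6.530·exp(−kt) = 6.530·0.3636 = 2.374 mg/L.
Second outfall: C = (66400·2.374 + 9640·47.00)/76040 = 8.032 mg/L.

8.03 mg/L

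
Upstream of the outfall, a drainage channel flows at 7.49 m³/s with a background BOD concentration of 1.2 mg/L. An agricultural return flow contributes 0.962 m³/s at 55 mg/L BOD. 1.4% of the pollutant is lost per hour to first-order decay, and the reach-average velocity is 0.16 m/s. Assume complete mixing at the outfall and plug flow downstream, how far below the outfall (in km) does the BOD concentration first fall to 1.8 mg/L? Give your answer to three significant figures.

57.3 km

Conservation of mass: C = (7.490·1.200 + 0.9620·55.00) / 8.452 = 61.90/8.452 = 7.323 mg/L.
1.4%/h lost → k = −ln(1 − 0.014) = 0.01410 h⁻¹.
Set 7.323·exp(−k·t) = 1.8 → t = ln(7.323/1.8)/k = 358300 s = 99.53 h.
Distance = v·t = 0.16·358300 = 57330 m = 57.33 km.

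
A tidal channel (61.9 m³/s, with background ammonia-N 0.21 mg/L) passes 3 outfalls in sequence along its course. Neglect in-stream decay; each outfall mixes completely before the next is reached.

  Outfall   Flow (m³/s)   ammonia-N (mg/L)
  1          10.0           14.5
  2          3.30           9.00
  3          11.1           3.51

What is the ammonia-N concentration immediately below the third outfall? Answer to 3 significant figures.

After outfall 1: Q = 61.90 + 10.00 = 71.90 m³/s; C = (61.90·0.2100 + 10.00·14.50)/71.90 = 2.197 mg/L.
After outfall 2: Q = 71.90 + 3.300 = 75.20 m³/s; C = (71.90·2.197 + 3.300·9.000)/75.20 = 2.496 mg/L.
After outfall 3: Q = 75.20 + 11.10 = 86.30 m³/s; C = (75.20·2.496 + 11.10·3.510)/86.30 = 2.626 mg/L.

2.63 mg/L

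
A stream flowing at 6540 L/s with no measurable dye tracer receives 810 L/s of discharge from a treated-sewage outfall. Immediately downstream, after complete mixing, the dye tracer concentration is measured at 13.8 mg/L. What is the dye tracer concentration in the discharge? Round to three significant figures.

125 mg/L

Mass balance: 6540·0 + 810.0·Cₑ = 7350·13.80
→ Cₑ = (7350·13.80 − 6540·0) / 810.0 = 125.2 mg/L.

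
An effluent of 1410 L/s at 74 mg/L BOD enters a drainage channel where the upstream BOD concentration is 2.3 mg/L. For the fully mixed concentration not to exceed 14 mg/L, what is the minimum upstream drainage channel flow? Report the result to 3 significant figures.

Set C_mix = 14: (Q·2.300 + 1410·74.00) / (Q + 1410) = 14
→ Q = 1410·(74.00 − 14)/(14 − 2.300) = 7231 L/s.

7230 L/s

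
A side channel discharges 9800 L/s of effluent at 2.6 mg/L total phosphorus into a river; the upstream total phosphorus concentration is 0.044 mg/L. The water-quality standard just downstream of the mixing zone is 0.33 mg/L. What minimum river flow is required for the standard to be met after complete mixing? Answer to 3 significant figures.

Set C_mix = 0.33: (Q·0.04400 + 9800·2.600) / (Q + 9800) = 0.33
→ Q = 9800·(2.600 − 0.33)/(0.33 − 0.04400) = 77780 L/s.

77800 L/s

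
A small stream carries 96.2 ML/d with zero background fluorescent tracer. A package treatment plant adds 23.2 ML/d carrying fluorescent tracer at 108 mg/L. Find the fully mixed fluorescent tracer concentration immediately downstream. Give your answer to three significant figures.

21.0 mg/L

After mixing, C = (96.20·0 + 23.20·108.0) / 119.4 = 2506/119.4 = 20.98 mg/L.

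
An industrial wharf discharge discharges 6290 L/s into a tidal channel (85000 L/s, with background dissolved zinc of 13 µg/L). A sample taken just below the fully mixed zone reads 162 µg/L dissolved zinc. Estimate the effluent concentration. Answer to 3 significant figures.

2180 µg/L

Mass balance: 85000·13.00 + 6290·Cₑ = 91290·162.0
→ Cₑ = (91290·162.0 − 85000·13.00) / 6290 = 2176 µg/L.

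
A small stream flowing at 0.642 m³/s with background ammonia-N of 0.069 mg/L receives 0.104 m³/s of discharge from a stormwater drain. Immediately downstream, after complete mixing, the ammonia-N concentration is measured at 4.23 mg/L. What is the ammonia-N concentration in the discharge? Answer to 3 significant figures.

Mass balance: 0.6420·0.06900 + 0.1040·Cₑ = 0.7460·4.230
→ Cₑ = (0.7460·4.230 − 0.6420·0.06900) / 0.1040 = 29.92 mg/L.

29.9 mg/L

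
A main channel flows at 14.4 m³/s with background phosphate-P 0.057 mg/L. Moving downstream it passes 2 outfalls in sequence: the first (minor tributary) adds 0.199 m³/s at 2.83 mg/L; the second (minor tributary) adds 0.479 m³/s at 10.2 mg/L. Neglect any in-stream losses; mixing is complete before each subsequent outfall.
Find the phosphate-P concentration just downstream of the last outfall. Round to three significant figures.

0.416 mg/L

Outfall 1: combined Q = 14.60 m³/s; C = (14.40·0.05700 + 0.1990·2.830)/14.60 = 0.09480 mg/L.
Outfall 2: combined Q = 15.08 m³/s; C = (14.60·0.09480 + 0.4790·10.20)/15.08 = 0.4158 mg/L.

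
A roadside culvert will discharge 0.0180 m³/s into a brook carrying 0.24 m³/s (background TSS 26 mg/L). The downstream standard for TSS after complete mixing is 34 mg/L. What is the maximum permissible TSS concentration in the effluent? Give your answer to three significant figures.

At the limit, (Qr·Cr + Qe·Cₑ)/(Qr + Qe) = 34:
Cₑ = (0.2580·34 − 0.2400·26.00) / 0.01800 = 140.7 mg/L.

141 mg/L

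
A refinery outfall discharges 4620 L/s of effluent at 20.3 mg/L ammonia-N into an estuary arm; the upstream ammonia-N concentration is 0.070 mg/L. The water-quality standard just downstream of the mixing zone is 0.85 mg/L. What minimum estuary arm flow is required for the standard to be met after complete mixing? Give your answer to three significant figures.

115000 L/s

Set C_mix = 0.85: (Q·0.07000 + 4620·20.30) / (Q + 4620) = 0.85
→ Q = 4620·(20.30 − 0.85)/(0.85 − 0.07000) = 115200 L/s.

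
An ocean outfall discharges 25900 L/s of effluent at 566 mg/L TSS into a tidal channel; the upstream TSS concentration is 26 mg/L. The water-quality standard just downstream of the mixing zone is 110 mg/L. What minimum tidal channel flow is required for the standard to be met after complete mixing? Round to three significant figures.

Set C_mix = 110: (Q·26.00 + 25900·566.0) / (Q + 25900) = 110
→ Q = 25900·(566.0 − 110)/(110 − 26.00) = 140600 L/s.

141000 L/s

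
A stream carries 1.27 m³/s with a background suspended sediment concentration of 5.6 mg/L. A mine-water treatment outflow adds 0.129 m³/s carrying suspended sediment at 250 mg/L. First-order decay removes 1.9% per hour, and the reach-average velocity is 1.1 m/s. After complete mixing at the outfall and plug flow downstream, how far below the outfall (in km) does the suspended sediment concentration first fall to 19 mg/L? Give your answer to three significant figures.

81.0 km

Mixed concentration C = ΣQC/ΣQ = (1.270·5.600 + 0.1290·250.0) / 1.399 = 39.36/1.399 = 28.14 mg/L.
1.9%/h lost → k = −ln(1 − 0.019) = 0.01918 h⁻¹.
Set 28.14·exp(−k·t) = 19 → t = ln(28.14/19)/k = 73680 s = 20.47 h.
Distance = v·t = 1.1·73680 = 81050 m = 81.05 km.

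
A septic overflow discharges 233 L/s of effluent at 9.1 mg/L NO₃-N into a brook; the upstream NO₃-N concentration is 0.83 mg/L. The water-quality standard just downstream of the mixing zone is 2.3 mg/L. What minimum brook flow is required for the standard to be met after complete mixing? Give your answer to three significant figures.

Set C_mix = 2.3: (Q·0.8300 + 233.0·9.100) / (Q + 233.0) = 2.3
→ Q = 233.0·(9.100 − 2.3)/(2.3 − 0.8300) = 1078 L/s.

1080 L/s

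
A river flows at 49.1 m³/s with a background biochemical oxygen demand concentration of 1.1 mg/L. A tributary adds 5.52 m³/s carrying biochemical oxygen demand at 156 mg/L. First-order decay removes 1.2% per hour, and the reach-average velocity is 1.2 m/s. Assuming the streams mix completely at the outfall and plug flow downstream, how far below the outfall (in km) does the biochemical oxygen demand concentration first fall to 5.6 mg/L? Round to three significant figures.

After mixing, C = (49.10·1.100 + 5.520·156.0) / 54.62 = 915.1/54.62 = 16.75 mg/L.
1.2%/h lost → k = −ln(1 − 0.012) = 0.01207 h⁻¹.
Set 16.75·exp(−k·t) = 5.6 → t = ln(16.75/5.6)/k = 326800 s = 90.78 h.
Distance = v·t = 1.2·326800 = 392200 m = 392.2 km.

392 km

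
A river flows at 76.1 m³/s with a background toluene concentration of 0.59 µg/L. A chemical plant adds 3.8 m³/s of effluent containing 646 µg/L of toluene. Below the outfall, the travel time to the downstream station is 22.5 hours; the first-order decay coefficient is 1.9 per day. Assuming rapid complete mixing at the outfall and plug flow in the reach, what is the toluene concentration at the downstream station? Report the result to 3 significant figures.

5.27 µg/L

Conservation of mass: C = (76.10·0.5900 + 3.800·646.0) / 79.90 = 2500/79.90 = 31.29 µg/L.
Decay over the reach: 31.29·exp(−kt) = 31.29·0.1684 = 5.269 µg/L.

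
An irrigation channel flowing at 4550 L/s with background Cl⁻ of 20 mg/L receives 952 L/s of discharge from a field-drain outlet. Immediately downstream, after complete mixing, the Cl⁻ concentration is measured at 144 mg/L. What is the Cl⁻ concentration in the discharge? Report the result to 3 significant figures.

737 mg/L

Mass balance: 4550·20.00 + 952.0·Cₑ = 5502·144.0
→ Cₑ = (5502·144.0 − 4550·20.00) / 952.0 = 736.6 mg/L.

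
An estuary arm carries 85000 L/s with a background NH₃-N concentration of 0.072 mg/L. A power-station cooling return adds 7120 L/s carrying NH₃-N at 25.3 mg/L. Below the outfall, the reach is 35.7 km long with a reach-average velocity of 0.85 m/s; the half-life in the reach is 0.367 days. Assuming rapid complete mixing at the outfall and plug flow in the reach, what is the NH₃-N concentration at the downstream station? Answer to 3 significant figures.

0.807 mg/L

After mixing, C = (85000·0.07200 + 7120·25.30) / 92120 = 186300/92120 = 2.022 mg/L.
Travel time t = 35.7·1000 / 0.85 = 42000 s = 11.67 h.
Half-life 0.367 d → k = ln 2 / 0.367 = 1.889 d⁻¹.
First-order decay: C = 2.022·exp(−k·t) = 2.022·0.3993 = 0.8073 mg/L.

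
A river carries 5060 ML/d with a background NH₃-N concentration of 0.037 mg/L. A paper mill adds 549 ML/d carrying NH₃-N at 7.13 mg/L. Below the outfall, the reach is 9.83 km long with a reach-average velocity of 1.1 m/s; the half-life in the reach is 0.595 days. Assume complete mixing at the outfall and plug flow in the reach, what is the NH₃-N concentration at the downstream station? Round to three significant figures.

Flow-weighted average: C = (5060·0.03700 + 549.0·7.130) / 5609 = 4102/5609 = 0.7313 mg/L.
Travel time t = 9.83·1000 / 1.1 = 8936 s = 2.482 h.
Half-life 0.595 d → k = ln 2 / 0.595 = 1.165 d⁻¹.
After decay, C = 0.7313 × e^(−kt) = 0.7313 × 0.8865 = 0.6482 mg/L.

0.648 mg/L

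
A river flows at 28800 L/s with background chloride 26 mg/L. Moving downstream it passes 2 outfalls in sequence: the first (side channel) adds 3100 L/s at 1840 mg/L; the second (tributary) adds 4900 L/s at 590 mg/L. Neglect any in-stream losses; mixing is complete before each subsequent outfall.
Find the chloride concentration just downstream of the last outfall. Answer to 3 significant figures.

254 mg/L

Below outfall 1: Q → 31900 L/s, C = (28800·26.00 + 3100·1840)/31900 = 202.3 mg/L.
Below outfall 2: Q → 36800 L/s, C = (31900·202.3 + 4900·590.0)/36800 = 253.9 mg/L.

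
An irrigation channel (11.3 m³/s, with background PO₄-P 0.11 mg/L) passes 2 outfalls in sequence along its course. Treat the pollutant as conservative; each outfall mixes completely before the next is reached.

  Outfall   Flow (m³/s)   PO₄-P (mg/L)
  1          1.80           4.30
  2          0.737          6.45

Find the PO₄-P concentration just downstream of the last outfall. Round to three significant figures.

After outfall 1: Q = 11.30 + 1.800 = 13.10 m³/s; C = (11.30·0.1100 + 1.800·4.300)/13.10 = 0.6857 mg/L.
After outfall 2: Q = 13.10 + 0.7370 = 13.84 m³/s; C = (13.10·0.6857 + 0.7370·6.450)/13.84 = 0.9927 mg/L.

0.993 mg/L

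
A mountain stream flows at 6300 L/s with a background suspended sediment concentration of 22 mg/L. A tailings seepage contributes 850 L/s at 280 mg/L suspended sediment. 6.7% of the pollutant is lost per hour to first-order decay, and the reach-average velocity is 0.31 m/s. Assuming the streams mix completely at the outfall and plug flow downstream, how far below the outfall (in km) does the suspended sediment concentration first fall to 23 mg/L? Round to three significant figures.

Mixed concentration C = ΣQC/ΣQ = (6300·22.00 + 850.0·280.0) / 7150 = 376600/7150 = 52.67 mg/L.
6.7%/h lost → k = −ln(1 − 0.067) = 0.06935 h⁻¹.
Set 52.67·exp(−k·t) = 23 → t = ln(52.67/23)/k = 43010 s = 11.95 h.
Distance = v·t = 0.31·43010 = 13330 m = 13.33 km.

13.3 km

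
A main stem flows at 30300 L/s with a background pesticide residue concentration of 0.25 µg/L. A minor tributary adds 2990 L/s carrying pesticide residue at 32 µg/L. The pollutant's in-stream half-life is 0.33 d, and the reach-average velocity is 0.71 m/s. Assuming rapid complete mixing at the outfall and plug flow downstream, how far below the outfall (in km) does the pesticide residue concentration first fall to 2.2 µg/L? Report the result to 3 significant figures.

Conservation of mass: C = (30300·0.2500 + 2990·32.00) / 33290 = 103300/33290 = 3.102 µg/L.
Half-life 0.33 d → k = ln 2 / 0.33 = 2.100 d⁻¹.
Set 3.102·exp(−k·t) = 2.2 → t = ln(3.102/2.2)/k = 14130 s = 3.925 h.
Distance = v·t = 0.71·14130 = 10030 m = 10.03 km.

10.0 km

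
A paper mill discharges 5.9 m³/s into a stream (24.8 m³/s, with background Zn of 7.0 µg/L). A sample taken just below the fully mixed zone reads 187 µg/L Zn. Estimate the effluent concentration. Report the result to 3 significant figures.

944 µg/L

Mass balance: 24.80·7.000 + 5.900·Cₑ = 30.70·187.0
→ Cₑ = (30.70·187.0 − 24.80·7.000) / 5.900 = 943.6 µg/L.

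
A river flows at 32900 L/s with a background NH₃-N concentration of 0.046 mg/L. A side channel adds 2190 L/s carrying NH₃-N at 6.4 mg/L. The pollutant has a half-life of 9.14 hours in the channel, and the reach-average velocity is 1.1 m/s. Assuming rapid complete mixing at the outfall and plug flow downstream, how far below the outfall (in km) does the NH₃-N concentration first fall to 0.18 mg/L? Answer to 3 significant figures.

47.0 km

Mixed concentration C = ΣQC/ΣQ = (32900·0.04600 + 2190·6.400) / 35090 = 15530/35090 = 0.4426 mg/L.
Half-life 9.14 h → k = ln 2 / 9.14 = 0.07584 h⁻¹ = 1.820 d⁻¹.
Set 0.4426·exp(−k·t) = 0.18 → t = ln(0.4426/0.18)/k = 42710 s = 11.86 h.
Distance = v·t = 1.1·42710 = 46980 m = 46.98 km.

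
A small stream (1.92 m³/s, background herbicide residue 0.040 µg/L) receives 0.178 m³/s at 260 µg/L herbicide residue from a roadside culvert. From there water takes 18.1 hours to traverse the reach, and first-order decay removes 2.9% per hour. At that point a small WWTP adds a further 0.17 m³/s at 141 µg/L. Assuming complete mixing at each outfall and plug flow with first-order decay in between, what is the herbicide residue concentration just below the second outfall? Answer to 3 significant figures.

22.6 µg/L

Flow-weighted average: C = (1.920·0.04000 + 0.1780·260.0) / 2.098 = 46.36/2.098 = 22.10 µg/L; combined flow 2.098 m³/s.
2.9%/h lost → k = −ln(1 − 0.029) = 0.02943 h⁻¹.
Applying C = C₀e^(−kt): 22.10 × 0.5870 = 12.97 µg/L.
At the second outfall, C = (2.098·12.97 + 0.1700·141.0) / (2.098 + 0.1700) = 22.57 µg/L.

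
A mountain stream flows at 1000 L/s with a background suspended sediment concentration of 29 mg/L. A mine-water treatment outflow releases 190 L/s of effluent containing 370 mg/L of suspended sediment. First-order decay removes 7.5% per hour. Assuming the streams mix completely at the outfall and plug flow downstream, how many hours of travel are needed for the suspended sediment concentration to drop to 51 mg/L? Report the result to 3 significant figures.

Mass balance: C = (1000·29.00 + 190.0·370.0) / 1190 = 99300/1190 = 83.45 mg/L.
7.5%/h lost → k = −ln(1 − 0.075) = 0.07796 h⁻¹.
83.45·exp(−k·t) = 51 → t = ln(83.45/51)/k = 22740 s = 6.316 h.

6.32 h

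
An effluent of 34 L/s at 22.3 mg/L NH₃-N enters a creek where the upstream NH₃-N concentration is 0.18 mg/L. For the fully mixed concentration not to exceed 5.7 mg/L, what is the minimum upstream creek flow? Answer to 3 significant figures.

102 L/s

Set C_mix = 5.7: (Q·0.1800 + 34.00·22.30) / (Q + 34.00) = 5.7
→ Q = 34.00·(22.30 − 5.7)/(5.7 − 0.1800) = 102.2 L/s.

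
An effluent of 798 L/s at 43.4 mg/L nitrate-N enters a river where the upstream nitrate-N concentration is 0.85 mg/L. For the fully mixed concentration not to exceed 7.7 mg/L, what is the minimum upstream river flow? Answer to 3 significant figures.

4160 L/s

Set C_mix = 7.7: (Q·0.8500 + 798.0·43.40) / (Q + 798.0) = 7.7
→ Q = 798.0·(43.40 − 7.7)/(7.7 − 0.8500) = 4159 L/s.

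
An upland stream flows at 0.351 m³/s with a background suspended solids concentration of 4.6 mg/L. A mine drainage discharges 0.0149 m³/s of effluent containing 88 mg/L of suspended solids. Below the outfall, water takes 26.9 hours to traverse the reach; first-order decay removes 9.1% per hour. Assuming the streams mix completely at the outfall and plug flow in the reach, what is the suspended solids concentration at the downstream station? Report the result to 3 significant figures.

After mixing, C = (0.3510·4.600 + 0.01490·88.00) / 0.3659 = 2.926/0.3659 = 7.996 mg/L.
9.1%/h lost → k = −ln(1 − 0.091) = 0.09541 h⁻¹.
First-order decay: C = 7.996·exp(−k·t) = 7.996·0.07680 = 0.6141 mg/L.

0.614 mg/L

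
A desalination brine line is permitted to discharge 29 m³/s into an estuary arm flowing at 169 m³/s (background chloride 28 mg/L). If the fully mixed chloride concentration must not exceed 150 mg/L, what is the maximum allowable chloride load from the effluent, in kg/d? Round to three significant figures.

Mass balance at the limit: 169.0·28.00 + 29.00·Cₑ = 198.0·150 → Cₑ = 861.0 mg/L.
Load = 29.00 m³/s × 861.0 g/m³ × 86 400 s/d = 2157000 kg/d.

2160000 kg/d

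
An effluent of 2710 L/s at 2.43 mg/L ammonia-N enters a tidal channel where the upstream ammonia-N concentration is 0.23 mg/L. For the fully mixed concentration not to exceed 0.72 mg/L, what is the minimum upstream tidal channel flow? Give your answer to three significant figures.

9460 L/s

Set C_mix = 0.72: (Q·0.2300 + 2710·2.430) / (Q + 2710) = 0.72
→ Q = 2710·(2.430 − 0.72)/(0.72 − 0.2300) = 9457 L/s.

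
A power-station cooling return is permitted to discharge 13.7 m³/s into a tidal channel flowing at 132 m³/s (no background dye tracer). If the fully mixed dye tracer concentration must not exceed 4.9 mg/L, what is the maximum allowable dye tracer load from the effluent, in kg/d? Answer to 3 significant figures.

Mass balance at the limit: 132.0·0 + 13.70·Cₑ = 145.7·4.9 → Cₑ = 52.11 mg/L.
Load = 13.70 m³/s × 52.11 g/m³ × 86 400 s/d = 61680 kg/d.

61700 kg/d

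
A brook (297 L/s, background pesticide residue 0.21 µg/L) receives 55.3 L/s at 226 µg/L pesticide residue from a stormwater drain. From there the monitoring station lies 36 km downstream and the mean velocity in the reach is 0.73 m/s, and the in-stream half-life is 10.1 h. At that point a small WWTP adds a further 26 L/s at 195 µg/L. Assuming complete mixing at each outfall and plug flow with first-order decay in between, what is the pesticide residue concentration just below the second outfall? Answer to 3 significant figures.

Flow-weighted average: C = (297.0·0.2100 + 55.30·226.0) / 352.3 = 12560/352.3 = 35.65 µg/L; combined flow 352.3 L/s.
Travel time t = 36·1000 / 0.73 = 49320 s = 13.70 h.
Half-life 10.1 h → k = ln 2 / 10.1 = 0.06863 h⁻¹ = 1.647 d⁻¹.
Decay over the reach: 35.65·exp(−kt) = 35.65·0.3906 = 13.93 µg/L.
Second outfall: C = (352.3·13.93 + 26.00·195.0)/378.3 = 26.37 µg/L.

26.4 µg/L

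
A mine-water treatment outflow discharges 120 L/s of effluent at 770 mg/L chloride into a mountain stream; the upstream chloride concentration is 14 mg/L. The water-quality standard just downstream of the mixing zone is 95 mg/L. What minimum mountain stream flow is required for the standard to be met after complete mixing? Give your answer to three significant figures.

Set C_mix = 95: (Q·14.00 + 120.0·770.0) / (Q + 120.0) = 95
→ Q = 120.0·(770.0 − 95)/(95 − 14.00) = 1000 L/s.

1000 L/s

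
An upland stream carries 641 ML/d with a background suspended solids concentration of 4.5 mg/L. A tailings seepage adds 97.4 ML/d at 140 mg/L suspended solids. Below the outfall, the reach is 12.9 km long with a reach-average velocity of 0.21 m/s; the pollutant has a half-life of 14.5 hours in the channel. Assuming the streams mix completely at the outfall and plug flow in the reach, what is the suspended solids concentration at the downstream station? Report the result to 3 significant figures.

9.90 mg/L

Flow-weighted average: C = (641.0·4.500 + 97.40·140.0) / 738.4 = 16520/738.4 = 22.37 mg/L.
Travel time t = 12.9·1000 / 0.21 = 61430 s = 17.06 h.
Half-life 14.5 h → k = ln 2 / 14.5 = 0.04780 h⁻¹ = 1.147 d⁻¹.
First-order decay: C = 22.37·exp(−k·t) = 22.37·0.4423 = 9.897 mg/L.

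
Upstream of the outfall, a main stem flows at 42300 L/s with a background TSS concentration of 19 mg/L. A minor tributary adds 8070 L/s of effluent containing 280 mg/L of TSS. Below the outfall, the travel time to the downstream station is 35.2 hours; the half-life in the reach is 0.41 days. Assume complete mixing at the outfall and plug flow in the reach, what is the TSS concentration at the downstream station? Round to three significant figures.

Mixed concentration C = ΣQC/ΣQ = (42300·19.00 + 8070·280.0) / 50370 = 3063000/50370 = 60.82 mg/L.
Half-life 0.41 d → k = ln 2 / 0.41 = 1.691 d⁻¹.
Applying C = C₀e^(−kt): 60.82 × 0.08378 = 5.095 mg/L.

5.10 mg/L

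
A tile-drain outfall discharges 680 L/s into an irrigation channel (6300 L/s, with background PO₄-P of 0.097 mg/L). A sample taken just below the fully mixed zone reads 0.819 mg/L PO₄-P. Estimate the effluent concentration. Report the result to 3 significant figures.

7.51 mg/L

Mass balance: 6300·0.09700 + 680.0·Cₑ = 6980·0.8190
→ Cₑ = (6980·0.8190 − 6300·0.09700) / 680.0 = 7.508 mg/L.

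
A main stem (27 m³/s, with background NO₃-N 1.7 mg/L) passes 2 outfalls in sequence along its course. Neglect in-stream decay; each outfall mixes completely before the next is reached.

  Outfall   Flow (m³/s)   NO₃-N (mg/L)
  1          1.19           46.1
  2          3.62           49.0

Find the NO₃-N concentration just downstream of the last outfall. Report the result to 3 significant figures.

8.74 mg/L

After outfall 1: Q = 27.00 + 1.190 = 28.19 m³/s; C = (27.00·1.700 + 1.190·46.10)/28.19 = 3.574 mg/L.
After outfall 2: Q = 28.19 + 3.620 = 31.81 m³/s; C = (28.19·3.574 + 3.620·49.00)/31.81 = 8.744 mg/L.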